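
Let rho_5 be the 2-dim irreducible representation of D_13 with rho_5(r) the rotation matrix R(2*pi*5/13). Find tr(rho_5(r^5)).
chi_{rho_5}(r^5) = 2*cos(2*pi*5*5/13) = 2*cos(2*pi/13)

rho_5(r^5) is rotation by angle 2*pi*5*5/13, whose trace is 2*cos(2*pi*5*5/13) = 2*cos(2*pi/13).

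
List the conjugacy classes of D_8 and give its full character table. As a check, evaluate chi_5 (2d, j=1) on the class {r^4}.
Conjugacy classes: {e} of size 1, {r^4} of size 1, {r^1, r^7} of size 2, {r^2, r^6} of size 2, {r^3, r^5} of size 2, {s, sr^2, ...} of size 4, {sr, sr^3, ...} of size 4.
Character table:
  irrep \ class              {e} (size 1)  {r^4} (size 1)  {r^1, r^7} (size 2)  {r^2, r^6} (size 2)  {r^3, r^5} (size 2)  {s, sr^2, ...} (size 4)  {sr, sr^3, ...} (size 4)
  chi_1 (triv)               1             1               1                    1                    1                    1                        1                       
  chi_2 (sign: r->1, s->-1)  1             1               1                    1                    1                    -1                       -1                      
  chi_3 (r->-1, s->1)        1             1               -1                   1                    -1                   1                        -1                      
  chi_4 (r->-1, s->-1)       1             1               -1                   1                    -1                   -1                       1                       
  chi_5 (2d, j=1)            2             -2              sqrt(2)              0                    -sqrt(2)             0                        0                       
  chi_6 (2d, j=2)            2             2               0                    -2                   0                    0                        0                       
  chi_7 (2d, j=3)            2             -2              -sqrt(2)             0                    sqrt(2)              0                        0                       

Spot check: chi_5 (2d, j=1) on {r^4} = -2.

Argument: D_8 has order 2*8 = 16 with 7 conjugacy classes, hence 7 irreducibles. Sum of squared dims 1 + 1 + 1 + 1 + 4 + 4 + 4 = 16 = |G|. Linear characters come from the abelianisation; the 2-dimensional irreps have character r^k -> 2*cos(2*pi*j*k/8), reflections -> 0.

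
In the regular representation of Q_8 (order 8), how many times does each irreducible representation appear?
Each irreducible V_i of dimension d_i appears with multiplicity d_i, i.e. rho_reg = (direct sum over all irreducibles V_i) d_i V_i. The irreducible dimensions for Q_8 are 1, 1, 1, 1, 2: 4 irreducibles of dimension 1, each with multiplicity 1; 1 irreducible of dimension 2, with multiplicity 2. Total dimension 4*1*1 + 1*2*2 = 8 = |G|.

Argument: General theorem: in the regular representation of a finite group G, each irreducible appears with multiplicity equal to its dimension. Check: dim(rho_reg) = sum d_i^2 = 1 + 1 + 1 + 1 + 4 = 8 = |G|.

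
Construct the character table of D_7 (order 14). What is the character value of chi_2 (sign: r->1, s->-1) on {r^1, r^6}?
Conjugacy classes: {e} of size 1, {r^1, r^6} of size 2, {r^2, r^5} of size 2, {r^3, r^4} of size 2, {s, sr, ..., sr^6} of size 7.
Character table:
  irrep \ class              {e} (size 1)  {r^1, r^6} (size 2)  {r^2, r^5} (size 2)  {r^3, r^4} (size 2)  {s, sr, ..., sr^6} (size 7)
  chi_1 (triv)               1             1                    1                    1                    1                          
  chi_2 (sign: r->1, s->-1)  1             1                    1                    1                    -1                         
  chi_3 (2d, j=1)            2             2*cos(2*pi/7)        -2*cos(3*pi/7)       -2*cos(pi/7)         0                          
  chi_4 (2d, j=2)            2             -2*cos(3*pi/7)       -2*cos(pi/7)         2*cos(2*pi/7)        0                          
  chi_5 (2d, j=3)            2             -2*cos(pi/7)         2*cos(2*pi/7)        -2*cos(3*pi/7)       0                          

Spot check: chi_2 (sign: r->1, s->-1) on {r^1, r^6} = 1.

Proof sketch: D_7 has order 2*7 = 14 with 5 conjugacy classes, hence 5 irreducibles. Sum of squared dims 1 + 1 + 4 + 4 + 4 = 14 = |G|. Linear characters come from the abelianisation; the 2-dimensional irreps have character r^k -> 2*cos(2*pi*j*k/7), reflections -> 0.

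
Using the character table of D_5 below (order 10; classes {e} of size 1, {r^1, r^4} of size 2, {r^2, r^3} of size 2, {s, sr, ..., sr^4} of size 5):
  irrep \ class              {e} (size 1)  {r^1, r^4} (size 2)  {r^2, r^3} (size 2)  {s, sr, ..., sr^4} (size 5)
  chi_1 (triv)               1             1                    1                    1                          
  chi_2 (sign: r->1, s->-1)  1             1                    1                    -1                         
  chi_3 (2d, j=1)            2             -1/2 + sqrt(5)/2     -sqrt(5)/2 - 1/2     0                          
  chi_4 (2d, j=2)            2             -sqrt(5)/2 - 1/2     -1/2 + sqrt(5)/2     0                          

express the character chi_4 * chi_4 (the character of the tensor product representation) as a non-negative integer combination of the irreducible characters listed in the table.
chi_4 tensor chi_4 = chi_1 + chi_2 + chi_3 (all other irreducibles have multiplicity 0).

Reasoning: The character of a tensor product is the pointwise product (chi_4 * chi_4)(C) = chi_4(C) * chi_4(C):
  {e}: (2)*(2), {r^1, r^4}: (-sqrt(5)/2 - 1/2)*(-sqrt(5)/2 - 1/2), {r^2, r^3}: (-1/2 + sqrt(5)/2)*(-1/2 + sqrt(5)/2), {s, sr, ..., sr^4}: (0)*(0)
so (chi_4 * chi_4) takes values
  {e} -> 4, {r^1, r^4} -> sqrt(5)/2 + 3/2, {r^2, r^3} -> 3/2 - sqrt(5)/2, {s, sr, ..., sr^4} -> 0.
Now take the inner product of this character with each irreducible chi from the table, <chi_4*chi_4, chi> = (1/10) sum_C |C| (chi_4*chi_4)(C) conj(chi(C)):
  <chi_4*chi_4, chi_1> = (1/10)[1*(4)*conj(1) + 2*(sqrt(5)/2 + 3/2)*conj(1) + 2*(3/2 - sqrt(5)/2)*conj(1) + 5*(0)*conj(1)]
      = (1/10)[(4) + (sqrt(5) + 3) + (3 - sqrt(5)) + (0)] = 10/10 = 1
  <chi_4*chi_4, chi_2> = (1/10)[1*(4)*conj(1) + 2*(sqrt(5)/2 + 3/2)*conj(1) + 2*(3/2 - sqrt(5)/2)*conj(1) + 5*(0)*conj(-1)]
      = (1/10)[(4) + (sqrt(5) + 3) + (3 - sqrt(5)) + (0)] = 10/10 = 1
  <chi_4*chi_4, chi_3> = (1/10)[1*(4)*conj(2) + 2*(sqrt(5)/2 + 3/2)*conj(-1/2 + sqrt(5)/2) + 2*(3/2 - sqrt(5)/2)*conj(-sqrt(5)/2 - 1/2) + 5*(0)*conj(0)]
      = (1/10)[(8) + (1 + sqrt(5)) + (1 - sqrt(5)) + (0)] = 10/10 = 1
  <chi_4*chi_4, chi_4> = (1/10)[1*(4)*conj(2) + 2*(sqrt(5)/2 + 3/2)*conj(-sqrt(5)/2 - 1/2) + 2*(3/2 - sqrt(5)/2)*conj(-1/2 + sqrt(5)/2) + 5*(0)*conj(0)]
      = (1/10)[(8) + (-2*sqrt(5) - 4) + (-4 + 2*sqrt(5)) + (0)] = 0/10 = 0
Hence the multiplicities are chi_1: 1, chi_2: 1, chi_3: 1. Dimension check: dim(chi_4)*dim(chi_4) = 2*2 = 4 and sum (mult * dim) = 1*1 + 1*1 + 1*2 = 4.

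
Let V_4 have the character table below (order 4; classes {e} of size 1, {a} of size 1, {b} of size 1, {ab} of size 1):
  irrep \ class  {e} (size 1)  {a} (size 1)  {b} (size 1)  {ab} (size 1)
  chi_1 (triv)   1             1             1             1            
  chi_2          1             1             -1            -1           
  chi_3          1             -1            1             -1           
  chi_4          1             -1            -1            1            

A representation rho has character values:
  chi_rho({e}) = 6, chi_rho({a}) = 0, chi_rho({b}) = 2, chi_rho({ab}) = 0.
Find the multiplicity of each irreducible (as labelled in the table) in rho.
Multiplicities: chi_1: 2, chi_2: 1, chi_3: 2, chi_4: 1.

Derivation: Use <chi_rho, chi> = (1/|G|) sum_C |C| * chi_rho(C) * conj(chi(C)) with |G| = 4 for each irreducible chi in the table:
  <chi_rho, chi_1> = (1/4)[1*(6)*conj(1) + 1*(0)*conj(1) + 1*(2)*conj(1) + 1*(0)*conj(1)]
      = (1/4)[(6) + (0) + (2) + (0)] = 8/4 = 2
  <chi_rho, chi_2> = (1/4)[1*(6)*conj(1) + 1*(0)*conj(1) + 1*(2)*conj(-1) + 1*(0)*conj(-1)]
      = (1/4)[(6) + (0) + (-2) + (0)] = 4/4 = 1
  <chi_rho, chi_3> = (1/4)[1*(6)*conj(1) + 1*(0)*conj(-1) + 1*(2)*conj(1) + 1*(0)*conj(-1)]
      = (1/4)[(6) + (0) + (2) + (0)] = 8/4 = 2
  <chi_rho, chi_4> = (1/4)[1*(6)*conj(1) + 1*(0)*conj(-1) + 1*(2)*conj(-1) + 1*(0)*conj(1)]
      = (1/4)[(6) + (0) + (-2) + (0)] = 4/4 = 1
Dimension check: dim(rho) = sum (mult * dim) = 2*1 + 1*1 + 2*1 + 1*1 = 6 = chi_rho(e) = 6.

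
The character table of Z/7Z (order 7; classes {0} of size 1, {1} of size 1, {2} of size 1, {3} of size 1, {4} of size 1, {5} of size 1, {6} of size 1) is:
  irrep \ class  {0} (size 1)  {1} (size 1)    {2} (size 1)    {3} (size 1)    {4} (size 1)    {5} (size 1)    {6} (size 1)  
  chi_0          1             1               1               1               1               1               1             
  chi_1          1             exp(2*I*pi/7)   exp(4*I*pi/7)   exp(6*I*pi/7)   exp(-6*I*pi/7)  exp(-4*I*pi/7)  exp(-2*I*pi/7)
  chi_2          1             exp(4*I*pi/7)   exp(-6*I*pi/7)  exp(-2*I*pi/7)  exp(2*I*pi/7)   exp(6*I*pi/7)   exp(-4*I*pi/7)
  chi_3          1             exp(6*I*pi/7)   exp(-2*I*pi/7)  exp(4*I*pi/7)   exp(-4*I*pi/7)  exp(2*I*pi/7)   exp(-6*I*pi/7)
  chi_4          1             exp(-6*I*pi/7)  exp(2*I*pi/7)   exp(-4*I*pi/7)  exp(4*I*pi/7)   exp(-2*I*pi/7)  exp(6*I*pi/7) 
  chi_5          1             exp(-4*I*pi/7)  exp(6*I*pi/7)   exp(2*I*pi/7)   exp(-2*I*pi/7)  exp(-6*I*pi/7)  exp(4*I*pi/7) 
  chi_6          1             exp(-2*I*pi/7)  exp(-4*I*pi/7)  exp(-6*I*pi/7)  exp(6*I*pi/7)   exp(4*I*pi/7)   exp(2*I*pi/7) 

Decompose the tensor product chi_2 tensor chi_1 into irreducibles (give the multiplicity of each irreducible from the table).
chi_2 tensor chi_1 = chi_3 (all other irreducibles have multiplicity 0).

Explanation: The character of a tensor product is the pointwise product (chi_2 * chi_1)(C) = chi_2(C) * chi_1(C):
  {0}: (1)*(1), {1}: (exp(4*I*pi/7))*(exp(2*I*pi/7)), {2}: (exp(-6*I*pi/7))*(exp(4*I*pi/7)), {3}: (exp(-2*I*pi/7))*(exp(6*I*pi/7)), {4}: (exp(2*I*pi/7))*(exp(-6*I*pi/7)), {5}: (exp(6*I*pi/7))*(exp(-4*I*pi/7)), {6}: (exp(-4*I*pi/7))*(exp(-2*I*pi/7))
so (chi_2 * chi_1) takes values
  {0} -> 1, {1} -> exp(6*I*pi/7), {2} -> exp(-2*I*pi/7), {3} -> exp(4*I*pi/7), {4} -> exp(-4*I*pi/7), {5} -> exp(2*I*pi/7), {6} -> exp(-6*I*pi/7).
Now take the inner product of this character with each irreducible chi from the table, <chi_2*chi_1, chi> = (1/7) sum_C |C| (chi_2*chi_1)(C) conj(chi(C)):
  <chi_2*chi_1, chi_0> = (1/7)[1*(1)*conj(1) + 1*(exp(6*I*pi/7))*conj(1) + 1*(exp(-2*I*pi/7))*conj(1) + 1*(exp(4*I*pi/7))*conj(1) + 1*(exp(-4*I*pi/7))*conj(1) + 1*(exp(2*I*pi/7))*conj(1) + 1*(exp(-6*I*pi/7))*conj(1)]
      = (1/7)[(1) + (exp(6*I*pi/7)) + (exp(-2*I*pi/7)) + (exp(4*I*pi/7)) + (exp(-4*I*pi/7)) + (exp(2*I*pi/7)) + (exp(-6*I*pi/7))] = 0/7 = 0
  <chi_2*chi_1, chi_1> = (1/7)[1*(1)*conj(1) + 1*(exp(6*I*pi/7))*conj(exp(2*I*pi/7)) + 1*(exp(-2*I*pi/7))*conj(exp(4*I*pi/7)) + 1*(exp(4*I*pi/7))*conj(exp(6*I*pi/7)) + 1*(exp(-4*I*pi/7))*conj(exp(-6*I*pi/7)) + 1*(exp(2*I*pi/7))*conj(exp(-4*I*pi/7)) + 1*(exp(-6*I*pi/7))*conj(exp(-2*I*pi/7))]
      = (1/7)[(1) + (exp(4*I*pi/7)) + (exp(-6*I*pi/7)) + (exp(-2*I*pi/7)) + (exp(2*I*pi/7)) + (exp(6*I*pi/7)) + (exp(-4*I*pi/7))] = 0/7 = 0
  <chi_2*chi_1, chi_2> = (1/7)[1*(1)*conj(1) + 1*(exp(6*I*pi/7))*conj(exp(4*I*pi/7)) + 1*(exp(-2*I*pi/7))*conj(exp(-6*I*pi/7)) + 1*(exp(4*I*pi/7))*conj(exp(-2*I*pi/7)) + 1*(exp(-4*I*pi/7))*conj(exp(2*I*pi/7)) + 1*(exp(2*I*pi/7))*conj(exp(6*I*pi/7)) + 1*(exp(-6*I*pi/7))*conj(exp(-4*I*pi/7))]
      = (1/7)[(1) + (exp(2*I*pi/7)) + (exp(4*I*pi/7)) + (exp(6*I*pi/7)) + (exp(-6*I*pi/7)) + (exp(-4*I*pi/7)) + (exp(-2*I*pi/7))] = 0/7 = 0
  <chi_2*chi_1, chi_3> = (1/7)[1*(1)*conj(1) + 1*(exp(6*I*pi/7))*conj(exp(6*I*pi/7)) + 1*(exp(-2*I*pi/7))*conj(exp(-2*I*pi/7)) + 1*(exp(4*I*pi/7))*conj(exp(4*I*pi/7)) + 1*(exp(-4*I*pi/7))*conj(exp(-4*I*pi/7)) + 1*(exp(2*I*pi/7))*conj(exp(2*I*pi/7)) + 1*(exp(-6*I*pi/7))*conj(exp(-6*I*pi/7))]
      = (1/7)[(1) + (1) + (1) + (1) + (1) + (1) + (1)] = 7/7 = 1
  <chi_2*chi_1, chi_4> = (1/7)[1*(1)*conj(1) + 1*(exp(6*I*pi/7))*conj(exp(-6*I*pi/7)) + 1*(exp(-2*I*pi/7))*conj(exp(2*I*pi/7)) + 1*(exp(4*I*pi/7))*conj(exp(-4*I*pi/7)) + 1*(exp(-4*I*pi/7))*conj(exp(4*I*pi/7)) + 1*(exp(2*I*pi/7))*conj(exp(-2*I*pi/7)) + 1*(exp(-6*I*pi/7))*conj(exp(6*I*pi/7))]
      = (1/7)[(1) + (exp(-2*I*pi/7)) + (exp(-4*I*pi/7)) + (exp(-6*I*pi/7)) + (exp(6*I*pi/7)) + (exp(4*I*pi/7)) + (exp(2*I*pi/7))] = 0/7 = 0
  <chi_2*chi_1, chi_5> = (1/7)[1*(1)*conj(1) + 1*(exp(6*I*pi/7))*conj(exp(-4*I*pi/7)) + 1*(exp(-2*I*pi/7))*conj(exp(6*I*pi/7)) + 1*(exp(4*I*pi/7))*conj(exp(2*I*pi/7)) + 1*(exp(-4*I*pi/7))*conj(exp(-2*I*pi/7)) + 1*(exp(2*I*pi/7))*conj(exp(-6*I*pi/7)) + 1*(exp(-6*I*pi/7))*conj(exp(4*I*pi/7))]
      = (1/7)[(1) + (exp(-4*I*pi/7)) + (exp(6*I*pi/7)) + (exp(2*I*pi/7)) + (exp(-2*I*pi/7)) + (exp(-6*I*pi/7)) + (exp(4*I*pi/7))] = 0/7 = 0
  <chi_2*chi_1, chi_6> = (1/7)[1*(1)*conj(1) + 1*(exp(6*I*pi/7))*conj(exp(-2*I*pi/7)) + 1*(exp(-2*I*pi/7))*conj(exp(-4*I*pi/7)) + 1*(exp(4*I*pi/7))*conj(exp(-6*I*pi/7)) + 1*(exp(-4*I*pi/7))*conj(exp(6*I*pi/7)) + 1*(exp(2*I*pi/7))*conj(exp(4*I*pi/7)) + 1*(exp(-6*I*pi/7))*conj(exp(2*I*pi/7))]
      = (1/7)[(1) + (exp(-6*I*pi/7)) + (exp(2*I*pi/7)) + (exp(-4*I*pi/7)) + (exp(4*I*pi/7)) + (exp(-2*I*pi/7)) + (exp(6*I*pi/7))] = 0/7 = 0
(Exp terms are combined using exp(i*s)*conj(exp(i*t)) = exp(i*(s-t)), and sums of them are collapsed using the identity that for every m > 1 the m distinct m-th roots of unity sum to 0, e.g. 1 + exp(2*I*pi/3) + exp(-2*I*pi/3) = 0.)
Hence the multiplicities are chi_3: 1. Dimension check: dim(chi_2)*dim(chi_1) = 1*1 = 1 and sum (mult * dim) = 1*1 = 1.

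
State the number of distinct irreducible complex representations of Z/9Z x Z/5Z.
45

Reasoning: The number of irreducible complex representations of a finite group equals its number of conjugacy classes. Z/9Z x Z/5Z is abelian of order 45, so every element is its own conjugacy class: 45 classes, so Z/9Z x Z/5Z (order 45) has exactly 45 irreducible complex representations.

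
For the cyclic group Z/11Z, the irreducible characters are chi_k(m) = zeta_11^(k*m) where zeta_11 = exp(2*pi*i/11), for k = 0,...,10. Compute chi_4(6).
chi_4(6) = zeta_11^24 = exp(4*I*pi/11)

chi_4(6) = zeta_11^(4*6) = zeta_11^24. Since zeta_11^11 = 1, this equals zeta_11^2 = exp(2*pi*i*2/11) = exp(4*I*pi/11).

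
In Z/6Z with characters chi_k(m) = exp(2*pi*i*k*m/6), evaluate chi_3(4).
chi_3(4) = zeta_6^12 = 1

chi_3(4) = zeta_6^(3*4) = zeta_6^12. Since zeta_6^6 = 1, this equals zeta_6^0 = exp(2*pi*i*0/6) = 1.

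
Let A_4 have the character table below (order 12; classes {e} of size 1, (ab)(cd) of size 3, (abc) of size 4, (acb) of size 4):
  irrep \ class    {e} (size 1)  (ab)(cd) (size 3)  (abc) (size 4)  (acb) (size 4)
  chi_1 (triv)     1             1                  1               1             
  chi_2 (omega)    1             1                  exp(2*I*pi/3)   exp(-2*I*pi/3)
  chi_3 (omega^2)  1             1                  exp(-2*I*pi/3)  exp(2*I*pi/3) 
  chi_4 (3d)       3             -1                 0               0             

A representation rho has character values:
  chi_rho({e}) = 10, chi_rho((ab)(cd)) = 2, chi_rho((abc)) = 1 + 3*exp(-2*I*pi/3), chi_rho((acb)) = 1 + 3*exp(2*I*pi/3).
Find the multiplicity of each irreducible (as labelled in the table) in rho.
Multiplicities: chi_1: 1, chi_2: 0, chi_3: 3, chi_4: 2.

Proof sketch: Use <chi_rho, chi> = (1/|G|) sum_C |C| * chi_rho(C) * conj(chi(C)) with |G| = 12 for each irreducible chi in the table:
  <chi_rho, chi_1> = (1/12)[1*(10)*conj(1) + 3*(2)*conj(1) + 4*(1 + 3*exp(-2*I*pi/3))*conj(1) + 4*(1 + 3*exp(2*I*pi/3))*conj(1)]
      = (1/12)[(10) + (6) + (4 + 12*exp(-2*I*pi/3)) + (4 + 12*exp(2*I*pi/3))] = 12/12 = 1
  <chi_rho, chi_2> = (1/12)[1*(10)*conj(1) + 3*(2)*conj(1) + 4*(1 + 3*exp(-2*I*pi/3))*conj(exp(2*I*pi/3)) + 4*(1 + 3*exp(2*I*pi/3))*conj(exp(-2*I*pi/3))]
      = (1/12)[(10) + (6) + (4*exp(-2*I*pi/3) + 12*exp(2*I*pi/3)) + (12*exp(-2*I*pi/3) + 4*exp(2*I*pi/3))] = 0/12 = 0
  <chi_rho, chi_3> = (1/12)[1*(10)*conj(1) + 3*(2)*conj(1) + 4*(1 + 3*exp(-2*I*pi/3))*conj(exp(-2*I*pi/3)) + 4*(1 + 3*exp(2*I*pi/3))*conj(exp(2*I*pi/3))]
      = (1/12)[(10) + (6) + (12 + 4*exp(2*I*pi/3)) + (12 + 4*exp(-2*I*pi/3))] = 36/12 = 3
  <chi_rho, chi_4> = (1/12)[1*(10)*conj(3) + 3*(2)*conj(-1) + 4*(1 + 3*exp(-2*I*pi/3))*conj(0) + 4*(1 + 3*exp(2*I*pi/3))*conj(0)]
      = (1/12)[(30) + (-6) + (0) + (0)] = 24/12 = 2
(Exp terms are combined using exp(i*s)*conj(exp(i*t)) = exp(i*(s-t)), and sums of them are collapsed using the identity that for every m > 1 the m distinct m-th roots of unity sum to 0, e.g. 1 + exp(2*I*pi/3) + exp(-2*I*pi/3) = 0.)
Dimension check: dim(rho) = sum (mult * dim) = 1*1 + 0*1 + 3*1 + 2*3 = 10 = chi_rho(e) = 10.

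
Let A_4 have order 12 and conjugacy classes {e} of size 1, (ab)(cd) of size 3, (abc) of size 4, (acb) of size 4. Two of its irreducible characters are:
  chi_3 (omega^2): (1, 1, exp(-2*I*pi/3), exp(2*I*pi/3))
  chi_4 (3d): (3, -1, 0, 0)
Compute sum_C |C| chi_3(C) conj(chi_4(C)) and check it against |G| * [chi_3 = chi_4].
Sum = 0; so <chi_3, chi_4> = 0 (distinct irreducibles are orthogonal).

Solution. Compute term by term over conjugacy classes (|C| * chi_3(C) * conj(chi_4(C))):
  1*(1)*conj(3) + 3*(1)*conj(-1) + 4*(exp(-2*I*pi/3))*conj(0) + 4*(exp(2*I*pi/3))*conj(0)
  = (3) + (-3) + (0) + (0)
  = 0.
(Exp terms are combined using exp(i*s)*conj(exp(i*t)) = exp(i*(s-t)), and sums of them are collapsed using the identity that for every m > 1 the m distinct m-th roots of unity sum to 0, e.g. 1 + exp(2*I*pi/3) + exp(-2*I*pi/3) = 0.)
Dividing by |G| = 12 gives 0/12 = 0, matching the row-orthogonality relation <chi_3, chi_4> = [chi_3 = chi_4].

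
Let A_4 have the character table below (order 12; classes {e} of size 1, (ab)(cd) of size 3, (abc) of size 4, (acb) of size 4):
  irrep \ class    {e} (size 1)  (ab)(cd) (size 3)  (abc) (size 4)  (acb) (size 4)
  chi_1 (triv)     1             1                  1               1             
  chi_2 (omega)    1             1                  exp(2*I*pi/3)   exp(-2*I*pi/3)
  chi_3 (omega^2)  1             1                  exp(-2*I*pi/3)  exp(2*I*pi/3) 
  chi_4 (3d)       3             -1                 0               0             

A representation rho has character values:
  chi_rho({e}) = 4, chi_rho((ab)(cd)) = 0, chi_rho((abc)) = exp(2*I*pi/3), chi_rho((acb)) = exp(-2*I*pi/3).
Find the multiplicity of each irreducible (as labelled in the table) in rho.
Multiplicities: chi_1: 0, chi_2: 1, chi_3: 0, chi_4: 1.

Working: Use <chi_rho, chi> = (1/|G|) sum_C |C| * chi_rho(C) * conj(chi(C)) with |G| = 12 for each irreducible chi in the table:
  <chi_rho, chi_1> = (1/12)[1*(4)*conj(1) + 3*(0)*conj(1) + 4*(exp(2*I*pi/3))*conj(1) + 4*(exp(-2*I*pi/3))*conj(1)]
      = (1/12)[(4) + (0) + (4*exp(2*I*pi/3)) + (4*exp(-2*I*pi/3))] = 0/12 = 0
  <chi_rho, chi_2> = (1/12)[1*(4)*conj(1) + 3*(0)*conj(1) + 4*(exp(2*I*pi/3))*conj(exp(2*I*pi/3)) + 4*(exp(-2*I*pi/3))*conj(exp(-2*I*pi/3))]
      = (1/12)[(4) + (0) + (4) + (4)] = 12/12 = 1
  <chi_rho, chi_3> = (1/12)[1*(4)*conj(1) + 3*(0)*conj(1) + 4*(exp(2*I*pi/3))*conj(exp(-2*I*pi/3)) + 4*(exp(-2*I*pi/3))*conj(exp(2*I*pi/3))]
      = (1/12)[(4) + (0) + (4*exp(-2*I*pi/3)) + (4*exp(2*I*pi/3))] = 0/12 = 0
  <chi_rho, chi_4> = (1/12)[1*(4)*conj(3) + 3*(0)*conj(-1) + 4*(exp(2*I*pi/3))*conj(0) + 4*(exp(-2*I*pi/3))*conj(0)]
      = (1/12)[(12) + (0) + (0) + (0)] = 12/12 = 1
(Exp terms are combined using exp(i*s)*conj(exp(i*t)) = exp(i*(s-t)), and sums of them are collapsed using the identity that for every m > 1 the m distinct m-th roots of unity sum to 0, e.g. 1 + exp(2*I*pi/3) + exp(-2*I*pi/3) = 0.)
Dimension check: dim(rho) = sum (mult * dim) = 0*1 + 1*1 + 0*1 + 1*3 = 4 = chi_rho(e) = 4.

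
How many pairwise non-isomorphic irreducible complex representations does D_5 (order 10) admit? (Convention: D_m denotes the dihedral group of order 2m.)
4

Justification: The number of irreducible complex representations of a finite group equals its number of conjugacy classes. D_5 has 4 conjugacy classes ((n+3)/2 for n odd), so D_5 (order 10) has exactly 4 irreducible complex representations.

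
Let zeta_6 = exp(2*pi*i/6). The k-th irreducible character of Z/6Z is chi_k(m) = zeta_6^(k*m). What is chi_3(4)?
chi_3(4) = zeta_6^12 = 1

Justification: chi_3(4) = zeta_6^(3*4) = zeta_6^12. Since zeta_6^6 = 1, this equals zeta_6^0 = exp(2*pi*i*0/6) = 1.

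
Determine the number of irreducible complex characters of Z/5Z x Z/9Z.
45

The number of irreducible complex representations of a finite group equals its number of conjugacy classes. Z/5Z x Z/9Z is abelian of order 45, so every element is its own conjugacy class: 45 classes, so Z/5Z x Z/9Z (order 45) has exactly 45 irreducible complex representations.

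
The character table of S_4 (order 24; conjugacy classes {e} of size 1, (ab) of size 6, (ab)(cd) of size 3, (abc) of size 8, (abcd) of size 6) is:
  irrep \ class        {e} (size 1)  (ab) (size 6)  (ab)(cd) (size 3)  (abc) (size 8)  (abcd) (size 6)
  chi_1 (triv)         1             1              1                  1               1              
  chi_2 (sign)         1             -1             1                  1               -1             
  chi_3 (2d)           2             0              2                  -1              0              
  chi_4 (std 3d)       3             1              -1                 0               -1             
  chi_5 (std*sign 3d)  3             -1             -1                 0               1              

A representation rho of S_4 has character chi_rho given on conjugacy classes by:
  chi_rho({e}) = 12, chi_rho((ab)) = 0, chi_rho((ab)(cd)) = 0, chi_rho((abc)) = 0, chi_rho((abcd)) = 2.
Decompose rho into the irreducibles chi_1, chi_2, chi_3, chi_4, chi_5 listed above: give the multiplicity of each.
Multiplicities: chi_1: 1, chi_2: 0, chi_3: 1, chi_4: 1, chi_5: 2.

Details: Use <chi_rho, chi> = (1/|G|) sum_C |C| * chi_rho(C) * conj(chi(C)) with |G| = 24 for each irreducible chi in the table:
  <chi_rho, chi_1> = (1/24)[1*(12)*conj(1) + 6*(0)*conj(1) + 3*(0)*conj(1) + 8*(0)*conj(1) + 6*(2)*conj(1)]
      = (1/24)[(12) + (0) + (0) + (0) + (12)] = 24/24 = 1
  <chi_rho, chi_2> = (1/24)[1*(12)*conj(1) + 6*(0)*conj(-1) + 3*(0)*conj(1) + 8*(0)*conj(1) + 6*(2)*conj(-1)]
      = (1/24)[(12) + (0) + (0) + (0) + (-12)] = 0/24 = 0
  <chi_rho, chi_3> = (1/24)[1*(12)*conj(2) + 6*(0)*conj(0) + 3*(0)*conj(2) + 8*(0)*conj(-1) + 6*(2)*conj(0)]
      = (1/24)[(24) + (0) + (0) + (0) + (0)] = 24/24 = 1
  <chi_rho, chi_4> = (1/24)[1*(12)*conj(3) + 6*(0)*conj(1) + 3*(0)*conj(-1) + 8*(0)*conj(0) + 6*(2)*conj(-1)]
      = (1/24)[(36) + (0) + (0) + (0) + (-12)] = 24/24 = 1
  <chi_rho, chi_5> = (1/24)[1*(12)*conj(3) + 6*(0)*conj(-1) + 3*(0)*conj(-1) + 8*(0)*conj(0) + 6*(2)*conj(1)]
      = (1/24)[(36) + (0) + (0) + (0) + (12)] = 48/24 = 2
Dimension check: dim(rho) = sum (mult * dim) = 1*1 + 0*1 + 1*2 + 1*3 + 2*3 = 12 = chi_rho(e) = 12.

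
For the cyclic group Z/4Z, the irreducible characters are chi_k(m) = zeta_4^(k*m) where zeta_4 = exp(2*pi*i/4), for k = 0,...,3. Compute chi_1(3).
chi_1(3) = zeta_4^3 = -I

Solution. chi_1(3) = zeta_4^(1*3) = zeta_4^3. Since zeta_4^4 = 1, this equals zeta_4^3 = exp(2*pi*i*3/4) = -I.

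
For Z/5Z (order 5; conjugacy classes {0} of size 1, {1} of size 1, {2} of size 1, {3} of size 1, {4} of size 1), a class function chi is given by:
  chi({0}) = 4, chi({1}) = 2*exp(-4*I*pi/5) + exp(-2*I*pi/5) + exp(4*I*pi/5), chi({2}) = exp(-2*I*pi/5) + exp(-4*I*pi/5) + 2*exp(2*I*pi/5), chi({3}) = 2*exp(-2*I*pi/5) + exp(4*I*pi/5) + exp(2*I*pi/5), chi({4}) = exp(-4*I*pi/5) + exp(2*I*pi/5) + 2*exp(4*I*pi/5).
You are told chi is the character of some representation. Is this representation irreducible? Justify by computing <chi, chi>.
Not irreducible (reducible): <chi, chi> = 6 > 1.

Solution. <chi, chi> = (1/|G|) sum_C |C| * |chi(C)|^2 = (1/5)[1*|4|^2 + 1*|2*exp(-4*I*pi/5) + exp(-2*I*pi/5) + exp(4*I*pi/5)|^2 + 1*|exp(-2*I*pi/5) + exp(-4*I*pi/5) + 2*exp(2*I*pi/5)|^2 + 1*|2*exp(-2*I*pi/5) + exp(4*I*pi/5) + exp(2*I*pi/5)|^2 + 1*|exp(-4*I*pi/5) + exp(2*I*pi/5) + 2*exp(4*I*pi/5)|^2]
  = (1/5)[(16) + (6 + 4*exp(-2*I*pi/5) + exp(-4*I*pi/5) + exp(4*I*pi/5) + 4*exp(2*I*pi/5)) + (6 + 4*exp(-4*I*pi/5) + exp(-2*I*pi/5) + exp(2*I*pi/5) + 4*exp(4*I*pi/5)) + (6 + 4*exp(-4*I*pi/5) + exp(-2*I*pi/5) + exp(2*I*pi/5) + 4*exp(4*I*pi/5)) + (6 + 4*exp(-2*I*pi/5) + exp(-4*I*pi/5) + exp(4*I*pi/5) + 4*exp(2*I*pi/5))] = 30/5 = 6.
(Exp terms are combined using exp(i*s)*conj(exp(i*t)) = exp(i*(s-t)), and sums of them are collapsed using the identity that for every m > 1 the m distinct m-th roots of unity sum to 0, e.g. 1 + exp(2*I*pi/3) + exp(-2*I*pi/3) = 0.)
A character is irreducible iff <chi, chi> = 1, so this representation is reducible.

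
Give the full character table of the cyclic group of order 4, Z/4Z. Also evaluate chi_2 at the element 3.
Character table of Z/4Z (irreps indexed chi_0,...,chi_3 with chi_k(m) = zeta_4^(k*m), zeta_4 = exp(2*pi*i/4)):
  irrep \ class  {0} (size 1)  {1} (size 1)  {2} (size 1)  {3} (size 1)
  chi_0          1             1             1             1           
  chi_1          1             I             -1            -I          
  chi_2          1             -1            1             -1          
  chi_3          1             -I            -1            I           

Spot check: chi_2(3) = zeta_4^(2*3) = zeta_4^6 = -1.

Z/4Z is abelian, so all 4 irreducible complex representations are 1-dimensional. They are given by chi_k(m) = zeta_4^(k*m) for k = 0,...,3. Row orthogonality: sum_m chi_k(m) conj(chi_l(m)) = 4 * [k = l].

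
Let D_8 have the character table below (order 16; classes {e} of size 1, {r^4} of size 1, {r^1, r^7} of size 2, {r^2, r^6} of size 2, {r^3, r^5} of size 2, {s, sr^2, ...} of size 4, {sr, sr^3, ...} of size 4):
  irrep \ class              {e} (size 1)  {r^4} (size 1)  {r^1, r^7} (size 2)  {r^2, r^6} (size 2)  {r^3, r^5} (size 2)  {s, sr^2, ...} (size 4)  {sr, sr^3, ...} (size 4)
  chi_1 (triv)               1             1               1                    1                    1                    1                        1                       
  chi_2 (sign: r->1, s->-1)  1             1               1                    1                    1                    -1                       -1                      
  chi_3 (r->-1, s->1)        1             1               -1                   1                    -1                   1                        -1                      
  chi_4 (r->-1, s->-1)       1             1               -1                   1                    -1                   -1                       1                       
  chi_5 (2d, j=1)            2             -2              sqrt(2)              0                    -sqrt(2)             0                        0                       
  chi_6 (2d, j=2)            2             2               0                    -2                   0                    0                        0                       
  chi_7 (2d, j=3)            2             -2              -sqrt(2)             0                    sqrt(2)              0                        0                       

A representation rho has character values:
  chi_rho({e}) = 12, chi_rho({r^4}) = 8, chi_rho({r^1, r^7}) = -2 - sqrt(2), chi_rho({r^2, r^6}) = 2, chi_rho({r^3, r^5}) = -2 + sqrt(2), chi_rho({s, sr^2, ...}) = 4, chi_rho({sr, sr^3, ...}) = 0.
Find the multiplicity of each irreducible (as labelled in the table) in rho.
Multiplicities: chi_1: 2, chi_2: 0, chi_3: 3, chi_4: 1, chi_5: 0, chi_6: 2, chi_7: 1.

Reasoning: Use <chi_rho, chi> = (1/|G|) sum_C |C| * chi_rho(C) * conj(chi(C)) with |G| = 16 for each irreducible chi in the table:
  <chi_rho, chi_1> = (1/16)[1*(12)*conj(1) + 1*(8)*conj(1) + 2*(-2 - sqrt(2))*conj(1) + 2*(2)*conj(1) + 2*(-2 + sqrt(2))*conj(1) + 4*(4)*conj(1) + 4*(0)*conj(1)]
      = (1/16)[(12) + (8) + (-4 - 2*sqrt(2)) + (4) + (-4 + 2*sqrt(2)) + (16) + (0)] = 32/16 = 2
  <chi_rho, chi_2> = (1/16)[1*(12)*conj(1) + 1*(8)*conj(1) + 2*(-2 - sqrt(2))*conj(1) + 2*(2)*conj(1) + 2*(-2 + sqrt(2))*conj(1) + 4*(4)*conj(-1) + 4*(0)*conj(-1)]
      = (1/16)[(12) + (8) + (-4 - 2*sqrt(2)) + (4) + (-4 + 2*sqrt(2)) + (-16) + (0)] = 0/16 = 0
  <chi_rho, chi_3> = (1/16)[1*(12)*conj(1) + 1*(8)*conj(1) + 2*(-2 - sqrt(2))*conj(-1) + 2*(2)*conj(1) + 2*(-2 + sqrt(2))*conj(-1) + 4*(4)*conj(1) + 4*(0)*conj(-1)]
      = (1/16)[(12) + (8) + (2*sqrt(2) + 4) + (4) + (4 - 2*sqrt(2)) + (16) + (0)] = 48/16 = 3
  <chi_rho, chi_4> = (1/16)[1*(12)*conj(1) + 1*(8)*conj(1) + 2*(-2 - sqrt(2))*conj(-1) + 2*(2)*conj(1) + 2*(-2 + sqrt(2))*conj(-1) + 4*(4)*conj(-1) + 4*(0)*conj(1)]
      = (1/16)[(12) + (8) + (2*sqrt(2) + 4) + (4) + (4 - 2*sqrt(2)) + (-16) + (0)] = 16/16 = 1
  <chi_rho, chi_5> = (1/16)[1*(12)*conj(2) + 1*(8)*conj(-2) + 2*(-2 - sqrt(2))*conj(sqrt(2)) + 2*(2)*conj(0) + 2*(-2 + sqrt(2))*conj(-sqrt(2)) + 4*(4)*conj(0) + 4*(0)*conj(0)]
      = (1/16)[(24) + (-16) + (-4*sqrt(2) - 4) + (0) + (-4 + 4*sqrt(2)) + (0) + (0)] = 0/16 = 0
  <chi_rho, chi_6> = (1/16)[1*(12)*conj(2) + 1*(8)*conj(2) + 2*(-2 - sqrt(2))*conj(0) + 2*(2)*conj(-2) + 2*(-2 + sqrt(2))*conj(0) + 4*(4)*conj(0) + 4*(0)*conj(0)]
      = (1/16)[(24) + (16) + (0) + (-8) + (0) + (0) + (0)] = 32/16 = 2
  <chi_rho, chi_7> = (1/16)[1*(12)*conj(2) + 1*(8)*conj(-2) + 2*(-2 - sqrt(2))*conj(-sqrt(2)) + 2*(2)*conj(0) + 2*(-2 + sqrt(2))*conj(sqrt(2)) + 4*(4)*conj(0) + 4*(0)*conj(0)]
      = (1/16)[(24) + (-16) + (4 + 4*sqrt(2)) + (0) + (4 - 4*sqrt(2)) + (0) + (0)] = 16/16 = 1
Dimension check: dim(rho) = sum (mult * dim) = 2*1 + 0*1 + 3*1 + 1*1 + 0*2 + 2*2 + 1*2 = 12 = chi_rho(e) = 12.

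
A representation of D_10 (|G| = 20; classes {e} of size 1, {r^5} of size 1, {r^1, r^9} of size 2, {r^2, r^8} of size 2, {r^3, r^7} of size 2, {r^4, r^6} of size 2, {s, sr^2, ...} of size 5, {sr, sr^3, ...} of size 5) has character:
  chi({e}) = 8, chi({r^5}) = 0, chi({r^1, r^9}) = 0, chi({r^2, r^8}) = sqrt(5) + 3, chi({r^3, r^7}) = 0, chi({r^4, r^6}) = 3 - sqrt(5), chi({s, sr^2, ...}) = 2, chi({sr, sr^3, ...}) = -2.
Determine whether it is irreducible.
Not irreducible (reducible): <chi, chi> = 8 > 1.

Details: <chi, chi> = (1/|G|) sum_C |C| * |chi(C)|^2 = (1/20)[1*|8|^2 + 1*|0|^2 + 2*|0|^2 + 2*|sqrt(5) + 3|^2 + 2*|0|^2 + 2*|3 - sqrt(5)|^2 + 5*|2|^2 + 5*|-2|^2]
  = (1/20)[(64) + (0) + (0) + (12*sqrt(5) + 28) + (0) + (28 - 12*sqrt(5)) + (20) + (20)] = 160/20 = 8.
A character is irreducible iff <chi, chi> = 1, so this representation is reducible.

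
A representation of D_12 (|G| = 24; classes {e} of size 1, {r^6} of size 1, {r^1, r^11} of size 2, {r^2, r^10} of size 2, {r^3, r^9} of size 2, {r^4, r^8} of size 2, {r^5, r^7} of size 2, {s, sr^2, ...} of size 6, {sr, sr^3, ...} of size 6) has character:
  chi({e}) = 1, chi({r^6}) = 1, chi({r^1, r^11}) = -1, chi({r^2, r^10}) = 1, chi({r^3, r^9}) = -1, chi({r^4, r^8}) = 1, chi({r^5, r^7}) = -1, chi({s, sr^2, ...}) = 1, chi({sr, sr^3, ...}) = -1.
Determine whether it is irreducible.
Irreducible: <chi, chi> = 1.

Argument: <chi, chi> = (1/|G|) sum_C |C| * |chi(C)|^2 = (1/24)[1*|1|^2 + 1*|1|^2 + 2*|-1|^2 + 2*|1|^2 + 2*|-1|^2 + 2*|1|^2 + 2*|-1|^2 + 6*|1|^2 + 6*|-1|^2]
  = (1/24)[(1) + (1) + (2) + (2) + (2) + (2) + (2) + (6) + (6)] = 24/24 = 1.
A character is irreducible iff <chi, chi> = 1, so this representation is irreducible.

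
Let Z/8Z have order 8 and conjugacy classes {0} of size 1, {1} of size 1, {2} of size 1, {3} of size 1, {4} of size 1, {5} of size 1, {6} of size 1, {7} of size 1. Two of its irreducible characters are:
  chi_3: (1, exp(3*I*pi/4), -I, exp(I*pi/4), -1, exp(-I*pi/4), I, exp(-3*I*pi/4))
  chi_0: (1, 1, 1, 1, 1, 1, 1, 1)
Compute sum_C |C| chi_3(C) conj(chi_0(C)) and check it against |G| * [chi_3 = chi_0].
Sum = 0; so <chi_3, chi_0> = 0 (distinct irreducibles are orthogonal).

Explanation: Compute term by term over conjugacy classes (|C| * chi_3(C) * conj(chi_0(C))):
  1*(1)*conj(1) + 1*(exp(3*I*pi/4))*conj(1) + 1*(-I)*conj(1) + 1*(exp(I*pi/4))*conj(1) + 1*(-1)*conj(1) + 1*(exp(-I*pi/4))*conj(1) + 1*(I)*conj(1) + 1*(exp(-3*I*pi/4))*conj(1)
  = (1) + (exp(3*I*pi/4)) + (-I) + (exp(I*pi/4)) + (-1) + (exp(-I*pi/4)) + (I) + (exp(-3*I*pi/4))
  = 0.
(Exp terms are combined using exp(i*s)*conj(exp(i*t)) = exp(i*(s-t)), and sums of them are collapsed using the identity that for every m > 1 the m distinct m-th roots of unity sum to 0, e.g. 1 + exp(2*I*pi/3) + exp(-2*I*pi/3) = 0.)
Dividing by |G| = 8 gives 0/8 = 0, matching the row-orthogonality relation <chi_3, chi_0> = [chi_3 = chi_0].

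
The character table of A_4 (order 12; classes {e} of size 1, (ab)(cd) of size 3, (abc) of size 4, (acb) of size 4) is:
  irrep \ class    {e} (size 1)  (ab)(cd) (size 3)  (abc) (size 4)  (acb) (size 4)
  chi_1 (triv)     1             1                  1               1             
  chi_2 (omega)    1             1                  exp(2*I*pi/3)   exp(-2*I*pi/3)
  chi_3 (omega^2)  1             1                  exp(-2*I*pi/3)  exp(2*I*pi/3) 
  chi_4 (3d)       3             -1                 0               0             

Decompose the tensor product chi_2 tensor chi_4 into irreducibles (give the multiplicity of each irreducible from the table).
chi_2 tensor chi_4 = chi_4 (all other irreducibles have multiplicity 0).

Solution. The character of a tensor product is the pointwise product (chi_2 * chi_4)(C) = chi_2(C) * chi_4(C):
  {e}: (1)*(3), (ab)(cd): (1)*(-1), (abc): (exp(2*I*pi/3))*(0), (acb): (exp(-2*I*pi/3))*(0)
so (chi_2 * chi_4) takes values
  {e} -> 3, (ab)(cd) -> -1, (abc) -> 0, (acb) -> 0.
Now take the inner product of this character with each irreducible chi from the table, <chi_2*chi_4, chi> = (1/12) sum_C |C| (chi_2*chi_4)(C) conj(chi(C)):
  <chi_2*chi_4, chi_1> = (1/12)[1*(3)*conj(1) + 3*(-1)*conj(1) + 4*(0)*conj(1) + 4*(0)*conj(1)]
      = (1/12)[(3) + (-3) + (0) + (0)] = 0/12 = 0
  <chi_2*chi_4, chi_2> = (1/12)[1*(3)*conj(1) + 3*(-1)*conj(1) + 4*(0)*conj(exp(2*I*pi/3)) + 4*(0)*conj(exp(-2*I*pi/3))]
      = (1/12)[(3) + (-3) + (0) + (0)] = 0/12 = 0
  <chi_2*chi_4, chi_3> = (1/12)[1*(3)*conj(1) + 3*(-1)*conj(1) + 4*(0)*conj(exp(-2*I*pi/3)) + 4*(0)*conj(exp(2*I*pi/3))]
      = (1/12)[(3) + (-3) + (0) + (0)] = 0/12 = 0
  <chi_2*chi_4, chi_4> = (1/12)[1*(3)*conj(3) + 3*(-1)*conj(-1) + 4*(0)*conj(0) + 4*(0)*conj(0)]
      = (1/12)[(9) + (3) + (0) + (0)] = 12/12 = 1
(Exp terms are combined using exp(i*s)*conj(exp(i*t)) = exp(i*(s-t)), and sums of them are collapsed using the identity that for every m > 1 the m distinct m-th roots of unity sum to 0, e.g. 1 + exp(2*I*pi/3) + exp(-2*I*pi/3) = 0.)
Hence the multiplicities are chi_4: 1. Dimension check: dim(chi_2)*dim(chi_4) = 1*3 = 3 and sum (mult * dim) = 1*3 = 3.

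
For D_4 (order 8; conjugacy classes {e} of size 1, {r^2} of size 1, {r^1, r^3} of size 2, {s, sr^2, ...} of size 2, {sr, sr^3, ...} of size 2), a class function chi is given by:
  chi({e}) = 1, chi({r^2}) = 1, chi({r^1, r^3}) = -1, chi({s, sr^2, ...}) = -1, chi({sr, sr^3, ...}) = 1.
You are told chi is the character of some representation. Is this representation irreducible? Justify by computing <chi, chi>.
Irreducible: <chi, chi> = 1.

Derivation: <chi, chi> = (1/|G|) sum_C |C| * |chi(C)|^2 = (1/8)[1*|1|^2 + 1*|1|^2 + 2*|-1|^2 + 2*|-1|^2 + 2*|1|^2]
  = (1/8)[(1) + (1) + (2) + (2) + (2)] = 8/8 = 1.
A character is irreducible iff <chi, chi> = 1, so this representation is irreducible.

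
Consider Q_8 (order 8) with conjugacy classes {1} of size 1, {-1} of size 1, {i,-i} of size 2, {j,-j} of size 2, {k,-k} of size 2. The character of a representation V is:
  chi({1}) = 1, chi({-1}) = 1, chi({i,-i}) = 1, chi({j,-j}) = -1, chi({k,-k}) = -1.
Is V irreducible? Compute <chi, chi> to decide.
Irreducible: <chi, chi> = 1.

<chi, chi> = (1/|G|) sum_C |C| * |chi(C)|^2 = (1/8)[1*|1|^2 + 1*|1|^2 + 2*|1|^2 + 2*|-1|^2 + 2*|-1|^2]
  = (1/8)[(1) + (1) + (2) + (2) + (2)] = 8/8 = 1.
A character is irreducible iff <chi, chi> = 1, so this representation is irreducible.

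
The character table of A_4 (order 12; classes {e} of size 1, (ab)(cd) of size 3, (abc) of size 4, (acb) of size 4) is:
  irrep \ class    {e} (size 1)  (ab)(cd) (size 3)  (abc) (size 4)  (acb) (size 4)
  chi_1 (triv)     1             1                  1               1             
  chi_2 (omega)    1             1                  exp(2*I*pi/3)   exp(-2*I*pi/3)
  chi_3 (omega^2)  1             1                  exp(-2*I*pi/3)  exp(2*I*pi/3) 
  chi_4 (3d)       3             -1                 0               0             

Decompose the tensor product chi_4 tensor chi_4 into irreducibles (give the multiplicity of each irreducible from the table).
chi_4 tensor chi_4 = chi_1 + chi_2 + chi_3 + 2*chi_4 (all other irreducibles have multiplicity 0).

Solution. The character of a tensor product is the pointwise product (chi_4 * chi_4)(C) = chi_4(C) * chi_4(C):
  {e}: (3)*(3), (ab)(cd): (-1)*(-1), (abc): (0)*(0), (acb): (0)*(0)
so (chi_4 * chi_4) takes values
  {e} -> 9, (ab)(cd) -> 1, (abc) -> 0, (acb) -> 0.
Now take the inner product of this character with each irreducible chi from the table, <chi_4*chi_4, chi> = (1/12) sum_C |C| (chi_4*chi_4)(C) conj(chi(C)):
  <chi_4*chi_4, chi_1> = (1/12)[1*(9)*conj(1) + 3*(1)*conj(1) + 4*(0)*conj(1) + 4*(0)*conj(1)]
      = (1/12)[(9) + (3) + (0) + (0)] = 12/12 = 1
  <chi_4*chi_4, chi_2> = (1/12)[1*(9)*conj(1) + 3*(1)*conj(1) + 4*(0)*conj(exp(2*I*pi/3)) + 4*(0)*conj(exp(-2*I*pi/3))]
      = (1/12)[(9) + (3) + (0) + (0)] = 12/12 = 1
  <chi_4*chi_4, chi_3> = (1/12)[1*(9)*conj(1) + 3*(1)*conj(1) + 4*(0)*conj(exp(-2*I*pi/3)) + 4*(0)*conj(exp(2*I*pi/3))]
      = (1/12)[(9) + (3) + (0) + (0)] = 12/12 = 1
  <chi_4*chi_4, chi_4> = (1/12)[1*(9)*conj(3) + 3*(1)*conj(-1) + 4*(0)*conj(0) + 4*(0)*conj(0)]
      = (1/12)[(27) + (-3) + (0) + (0)] = 24/12 = 2
(Exp terms are combined using exp(i*s)*conj(exp(i*t)) = exp(i*(s-t)), and sums of them are collapsed using the identity that for every m > 1 the m distinct m-th roots of unity sum to 0, e.g. 1 + exp(2*I*pi/3) + exp(-2*I*pi/3) = 0.)
Hence the multiplicities are chi_1: 1, chi_2: 1, chi_3: 1, chi_4: 2. Dimension check: dim(chi_4)*dim(chi_4) = 3*3 = 9 and sum (mult * dim) = 1*1 + 1*1 + 1*1 + 2*3 = 9.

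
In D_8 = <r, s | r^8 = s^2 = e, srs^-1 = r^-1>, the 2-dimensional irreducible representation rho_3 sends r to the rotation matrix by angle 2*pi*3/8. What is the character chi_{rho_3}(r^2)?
chi_{rho_3}(r^2) = 2*cos(2*pi*3*2/8) = 0

Working: rho_3(r^2) is rotation by angle 2*pi*3*2/8, whose trace is 2*cos(2*pi*3*2/8) = 0.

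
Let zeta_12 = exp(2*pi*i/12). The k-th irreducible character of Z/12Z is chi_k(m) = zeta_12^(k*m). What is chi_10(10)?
chi_10(10) = zeta_12^100 = exp(2*I*pi/3)

Working: chi_10(10) = zeta_12^(10*10) = zeta_12^100. Since zeta_12^12 = 1, this equals zeta_12^4 = exp(2*pi*i*4/12) = exp(2*I*pi/3).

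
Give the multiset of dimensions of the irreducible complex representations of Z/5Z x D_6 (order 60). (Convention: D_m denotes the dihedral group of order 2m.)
Dimensions: 1, 1, 1, 1, 1, 1, 1, 1, 1, 1, 1, 1, 1, 1, 1, 1, 1, 1, 1, 1, 2, 2, 2, 2, 2, 2, 2, 2, 2, 2

There are 30 irreducibles (= number of conjugacy classes). Their dimensions d_i satisfy sum d_i^2 = |G| = 60: 1 + 1 + 1 + 1 + 1 + 1 + 1 + 1 + 1 + 1 + 1 + 1 + 1 + 1 + 1 + 1 + 1 + 1 + 1 + 1 + 4 + 4 + 4 + 4 + 4 + 4 + 4 + 4 + 4 + 4 = 60. (For the product with Z/5Z: each of the 5 1-dim characters of Z/5Z tensors with each irrep of D_6, giving 5 copies of each D_6-dimension.)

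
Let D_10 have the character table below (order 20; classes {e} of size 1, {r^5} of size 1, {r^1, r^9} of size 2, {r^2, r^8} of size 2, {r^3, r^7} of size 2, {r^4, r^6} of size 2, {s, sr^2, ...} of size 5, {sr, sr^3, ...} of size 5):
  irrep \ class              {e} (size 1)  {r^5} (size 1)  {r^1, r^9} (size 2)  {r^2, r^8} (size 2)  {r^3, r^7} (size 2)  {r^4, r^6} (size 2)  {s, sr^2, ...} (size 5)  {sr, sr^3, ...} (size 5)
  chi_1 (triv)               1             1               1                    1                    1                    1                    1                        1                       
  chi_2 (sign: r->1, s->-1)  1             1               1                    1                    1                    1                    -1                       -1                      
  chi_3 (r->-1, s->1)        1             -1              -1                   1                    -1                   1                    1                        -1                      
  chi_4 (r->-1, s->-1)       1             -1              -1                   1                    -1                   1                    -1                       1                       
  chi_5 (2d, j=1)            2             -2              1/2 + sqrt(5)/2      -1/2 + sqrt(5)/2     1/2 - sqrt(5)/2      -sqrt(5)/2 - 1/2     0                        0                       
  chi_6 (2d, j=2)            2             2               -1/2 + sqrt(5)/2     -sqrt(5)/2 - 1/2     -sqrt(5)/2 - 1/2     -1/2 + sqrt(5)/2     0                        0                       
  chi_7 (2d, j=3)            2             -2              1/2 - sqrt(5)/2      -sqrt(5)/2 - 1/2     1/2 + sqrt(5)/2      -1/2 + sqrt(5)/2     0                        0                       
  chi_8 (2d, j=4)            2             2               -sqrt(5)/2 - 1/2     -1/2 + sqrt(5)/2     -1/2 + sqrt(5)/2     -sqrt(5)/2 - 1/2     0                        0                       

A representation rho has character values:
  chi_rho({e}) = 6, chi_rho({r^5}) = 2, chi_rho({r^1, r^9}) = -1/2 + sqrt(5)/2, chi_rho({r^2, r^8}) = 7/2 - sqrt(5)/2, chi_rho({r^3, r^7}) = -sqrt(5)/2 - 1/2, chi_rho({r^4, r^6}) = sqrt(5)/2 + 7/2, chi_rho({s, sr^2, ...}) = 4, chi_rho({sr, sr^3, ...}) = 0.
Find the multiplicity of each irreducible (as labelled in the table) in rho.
Multiplicities: chi_1: 2, chi_2: 0, chi_3: 2, chi_4: 0, chi_5: 0, chi_6: 1, chi_7: 0, chi_8: 0.

Working: Use <chi_rho, chi> = (1/|G|) sum_C |C| * chi_rho(C) * conj(chi(C)) with |G| = 20 for each irreducible chi in the table:
  <chi_rho, chi_1> = (1/20)[1*(6)*conj(1) + 1*(2)*conj(1) + 2*(-1/2 + sqrt(5)/2)*conj(1) + 2*(7/2 - sqrt(5)/2)*conj(1) + 2*(-sqrt(5)/2 - 1/2)*conj(1) + 2*(sqrt(5)/2 + 7/2)*conj(1) + 5*(4)*conj(1) + 5*(0)*conj(1)]
      = (1/20)[(6) + (2) + (-1 + sqrt(5)) + (7 - sqrt(5)) + (-sqrt(5) - 1) + (sqrt(5) + 7) + (20) + (0)] = 40/20 = 2
  <chi_rho, chi_2> = (1/20)[1*(6)*conj(1) + 1*(2)*conj(1) + 2*(-1/2 + sqrt(5)/2)*conj(1) + 2*(7/2 - sqrt(5)/2)*conj(1) + 2*(-sqrt(5)/2 - 1/2)*conj(1) + 2*(sqrt(5)/2 + 7/2)*conj(1) + 5*(4)*conj(-1) + 5*(0)*conj(-1)]
      = (1/20)[(6) + (2) + (-1 + sqrt(5)) + (7 - sqrt(5)) + (-sqrt(5) - 1) + (sqrt(5) + 7) + (-20) + (0)] = 0/20 = 0
  <chi_rho, chi_3> = (1/20)[1*(6)*conj(1) + 1*(2)*conj(-1) + 2*(-1/2 + sqrt(5)/2)*conj(-1) + 2*(7/2 - sqrt(5)/2)*conj(1) + 2*(-sqrt(5)/2 - 1/2)*conj(-1) + 2*(sqrt(5)/2 + 7/2)*conj(1) + 5*(4)*conj(1) + 5*(0)*conj(-1)]
      = (1/20)[(6) + (-2) + (1 - sqrt(5)) + (7 - sqrt(5)) + (1 + sqrt(5)) + (sqrt(5) + 7) + (20) + (0)] = 40/20 = 2
  <chi_rho, chi_4> = (1/20)[1*(6)*conj(1) + 1*(2)*conj(-1) + 2*(-1/2 + sqrt(5)/2)*conj(-1) + 2*(7/2 - sqrt(5)/2)*conj(1) + 2*(-sqrt(5)/2 - 1/2)*conj(-1) + 2*(sqrt(5)/2 + 7/2)*conj(1) + 5*(4)*conj(-1) + 5*(0)*conj(1)]
      = (1/20)[(6) + (-2) + (1 - sqrt(5)) + (7 - sqrt(5)) + (1 + sqrt(5)) + (sqrt(5) + 7) + (-20) + (0)] = 0/20 = 0
  <chi_rho, chi_5> = (1/20)[1*(6)*conj(2) + 1*(2)*conj(-2) + 2*(-1/2 + sqrt(5)/2)*conj(1/2 + sqrt(5)/2) + 2*(7/2 - sqrt(5)/2)*conj(-1/2 + sqrt(5)/2) + 2*(-sqrt(5)/2 - 1/2)*conj(1/2 - sqrt(5)/2) + 2*(sqrt(5)/2 + 7/2)*conj(-sqrt(5)/2 - 1/2) + 5*(4)*conj(0) + 5*(0)*conj(0)]
      = (1/20)[(12) + (-4) + (2) + (-6 + 4*sqrt(5)) + (2) + (-4*sqrt(5) - 6) + (0) + (0)] = 0/20 = 0
  <chi_rho, chi_6> = (1/20)[1*(6)*conj(2) + 1*(2)*conj(2) + 2*(-1/2 + sqrt(5)/2)*conj(-1/2 + sqrt(5)/2) + 2*(7/2 - sqrt(5)/2)*conj(-sqrt(5)/2 - 1/2) + 2*(-sqrt(5)/2 - 1/2)*conj(-sqrt(5)/2 - 1/2) + 2*(sqrt(5)/2 + 7/2)*conj(-1/2 + sqrt(5)/2) + 5*(4)*conj(0) + 5*(0)*conj(0)]
      = (1/20)[(12) + (4) + (3 - sqrt(5)) + (-3*sqrt(5) - 1) + (sqrt(5) + 3) + (-1 + 3*sqrt(5)) + (0) + (0)] = 20/20 = 1
  <chi_rho, chi_7> = (1/20)[1*(6)*conj(2) + 1*(2)*conj(-2) + 2*(-1/2 + sqrt(5)/2)*conj(1/2 - sqrt(5)/2) + 2*(7/2 - sqrt(5)/2)*conj(-sqrt(5)/2 - 1/2) + 2*(-sqrt(5)/2 - 1/2)*conj(1/2 + sqrt(5)/2) + 2*(sqrt(5)/2 + 7/2)*conj(-1/2 + sqrt(5)/2) + 5*(4)*conj(0) + 5*(0)*conj(0)]
      = (1/20)[(12) + (-4) + (-3 + sqrt(5)) + (-3*sqrt(5) - 1) + (-3 - sqrt(5)) + (-1 + 3*sqrt(5)) + (0) + (0)] = 0/20 = 0
  <chi_rho, chi_8> = (1/20)[1*(6)*conj(2) + 1*(2)*conj(2) + 2*(-1/2 + sqrt(5)/2)*conj(-sqrt(5)/2 - 1/2) + 2*(7/2 - sqrt(5)/2)*conj(-1/2 + sqrt(5)/2) + 2*(-sqrt(5)/2 - 1/2)*conj(-1/2 + sqrt(5)/2) + 2*(sqrt(5)/2 + 7/2)*conj(-sqrt(5)/2 - 1/2) + 5*(4)*conj(0) + 5*(0)*conj(0)]
      = (1/20)[(12) + (4) + (-2) + (-6 + 4*sqrt(5)) + (-2) + (-4*sqrt(5) - 6) + (0) + (0)] = 0/20 = 0
Dimension check: dim(rho) = sum (mult * dim) = 2*1 + 0*1 + 2*1 + 0*1 + 0*2 + 1*2 + 0*2 + 0*2 = 6 = chi_rho(e) = 6.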